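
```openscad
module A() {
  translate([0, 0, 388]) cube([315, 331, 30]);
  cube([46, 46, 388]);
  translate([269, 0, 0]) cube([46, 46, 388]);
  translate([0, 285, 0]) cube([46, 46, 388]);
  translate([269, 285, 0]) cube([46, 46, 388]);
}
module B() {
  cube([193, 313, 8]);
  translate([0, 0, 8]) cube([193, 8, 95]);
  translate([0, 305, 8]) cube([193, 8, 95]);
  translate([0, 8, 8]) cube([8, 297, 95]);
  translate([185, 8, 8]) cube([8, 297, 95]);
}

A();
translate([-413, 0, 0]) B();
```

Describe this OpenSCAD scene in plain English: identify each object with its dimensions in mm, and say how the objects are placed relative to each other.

A is a four-legged stool. The seat is a 315×331×30 mm slab whose top surface is at z = 418 mm; four square legs, each 46×46 mm in cross-section, run from the floor (z = 0) to the underside of the seat, each flush with a corner of the seat.

B is an open-topped rectangular box: outside dimensions 193×313×103 mm, with a uniform wall and base thickness of 8 mm. The base is a full 193×313 slab on the floor; four walls sit on top of the base. The front and back walls (the −y and +y sides) span the full width; the two side walls fit between them.

The open box is on the floor beside the stool on its −x side.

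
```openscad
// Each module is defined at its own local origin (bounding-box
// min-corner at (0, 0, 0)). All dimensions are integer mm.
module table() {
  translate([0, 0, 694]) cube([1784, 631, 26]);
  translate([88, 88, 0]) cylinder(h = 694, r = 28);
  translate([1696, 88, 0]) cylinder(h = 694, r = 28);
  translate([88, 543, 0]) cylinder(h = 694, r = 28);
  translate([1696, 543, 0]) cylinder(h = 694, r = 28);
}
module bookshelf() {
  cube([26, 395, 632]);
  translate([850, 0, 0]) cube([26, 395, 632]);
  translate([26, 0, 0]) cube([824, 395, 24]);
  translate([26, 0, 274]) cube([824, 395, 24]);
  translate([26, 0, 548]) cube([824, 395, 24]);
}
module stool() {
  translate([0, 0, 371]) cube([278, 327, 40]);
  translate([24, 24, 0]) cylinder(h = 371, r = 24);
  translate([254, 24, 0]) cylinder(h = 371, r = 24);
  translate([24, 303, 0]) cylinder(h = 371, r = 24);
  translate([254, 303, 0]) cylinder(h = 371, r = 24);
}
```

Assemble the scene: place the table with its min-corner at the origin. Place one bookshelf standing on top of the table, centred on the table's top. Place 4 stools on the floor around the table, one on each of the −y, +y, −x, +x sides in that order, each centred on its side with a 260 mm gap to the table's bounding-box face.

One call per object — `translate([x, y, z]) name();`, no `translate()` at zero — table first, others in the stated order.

table();
translate([454, 118, 720]) bookshelf();
translate([753, -587, 0]) stool();
translate([753, 891, 0]) stool();
translate([-538, 152, 0]) stool();
translate([2044, 152, 0]) stool();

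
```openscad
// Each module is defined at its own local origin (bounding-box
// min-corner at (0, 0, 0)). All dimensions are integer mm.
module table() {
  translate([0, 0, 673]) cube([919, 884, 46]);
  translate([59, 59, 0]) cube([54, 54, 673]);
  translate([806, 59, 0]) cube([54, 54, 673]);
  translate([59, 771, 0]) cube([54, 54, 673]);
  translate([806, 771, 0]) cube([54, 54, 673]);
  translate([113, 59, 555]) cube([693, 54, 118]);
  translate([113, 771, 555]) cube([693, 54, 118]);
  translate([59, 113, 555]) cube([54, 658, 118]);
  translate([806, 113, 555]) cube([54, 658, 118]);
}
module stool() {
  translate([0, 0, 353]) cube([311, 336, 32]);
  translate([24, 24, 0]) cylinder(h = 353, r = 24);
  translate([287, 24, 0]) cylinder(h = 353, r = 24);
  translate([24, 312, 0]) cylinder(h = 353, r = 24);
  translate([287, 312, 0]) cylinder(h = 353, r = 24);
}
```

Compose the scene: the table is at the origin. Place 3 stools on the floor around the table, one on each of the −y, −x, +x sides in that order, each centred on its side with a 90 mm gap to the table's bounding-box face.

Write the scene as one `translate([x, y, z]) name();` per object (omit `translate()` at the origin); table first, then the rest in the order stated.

table();
translate([304, -426, 0]) stool();
translate([-401, 274, 0]) stool();
translate([1009, 274, 0]) stool();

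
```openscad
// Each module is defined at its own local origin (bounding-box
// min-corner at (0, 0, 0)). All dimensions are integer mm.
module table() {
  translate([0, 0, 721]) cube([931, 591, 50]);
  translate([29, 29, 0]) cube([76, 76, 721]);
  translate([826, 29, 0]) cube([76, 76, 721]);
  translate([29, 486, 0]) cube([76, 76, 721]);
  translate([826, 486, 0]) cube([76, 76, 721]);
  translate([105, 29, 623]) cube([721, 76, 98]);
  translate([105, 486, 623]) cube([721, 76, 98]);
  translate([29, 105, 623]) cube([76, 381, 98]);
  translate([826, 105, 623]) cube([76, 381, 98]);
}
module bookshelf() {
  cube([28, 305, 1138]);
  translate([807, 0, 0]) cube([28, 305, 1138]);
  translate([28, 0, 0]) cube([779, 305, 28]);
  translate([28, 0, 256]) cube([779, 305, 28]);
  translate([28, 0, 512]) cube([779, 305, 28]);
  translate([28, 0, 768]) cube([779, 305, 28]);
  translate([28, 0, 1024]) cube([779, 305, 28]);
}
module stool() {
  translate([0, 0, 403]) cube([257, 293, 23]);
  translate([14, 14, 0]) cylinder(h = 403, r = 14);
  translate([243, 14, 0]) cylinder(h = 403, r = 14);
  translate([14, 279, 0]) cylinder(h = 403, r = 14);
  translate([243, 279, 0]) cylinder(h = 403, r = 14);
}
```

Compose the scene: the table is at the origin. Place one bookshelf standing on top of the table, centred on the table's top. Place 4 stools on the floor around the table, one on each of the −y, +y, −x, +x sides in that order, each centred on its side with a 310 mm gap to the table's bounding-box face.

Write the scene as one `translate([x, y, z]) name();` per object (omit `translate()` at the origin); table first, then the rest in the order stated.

table();
translate([48, 143, 771]) bookshelf();
translate([337, -603, 0]) stool();
translate([337, 901, 0]) stool();
translate([-567, 149, 0]) stool();
translate([1241, 149, 0]) stool();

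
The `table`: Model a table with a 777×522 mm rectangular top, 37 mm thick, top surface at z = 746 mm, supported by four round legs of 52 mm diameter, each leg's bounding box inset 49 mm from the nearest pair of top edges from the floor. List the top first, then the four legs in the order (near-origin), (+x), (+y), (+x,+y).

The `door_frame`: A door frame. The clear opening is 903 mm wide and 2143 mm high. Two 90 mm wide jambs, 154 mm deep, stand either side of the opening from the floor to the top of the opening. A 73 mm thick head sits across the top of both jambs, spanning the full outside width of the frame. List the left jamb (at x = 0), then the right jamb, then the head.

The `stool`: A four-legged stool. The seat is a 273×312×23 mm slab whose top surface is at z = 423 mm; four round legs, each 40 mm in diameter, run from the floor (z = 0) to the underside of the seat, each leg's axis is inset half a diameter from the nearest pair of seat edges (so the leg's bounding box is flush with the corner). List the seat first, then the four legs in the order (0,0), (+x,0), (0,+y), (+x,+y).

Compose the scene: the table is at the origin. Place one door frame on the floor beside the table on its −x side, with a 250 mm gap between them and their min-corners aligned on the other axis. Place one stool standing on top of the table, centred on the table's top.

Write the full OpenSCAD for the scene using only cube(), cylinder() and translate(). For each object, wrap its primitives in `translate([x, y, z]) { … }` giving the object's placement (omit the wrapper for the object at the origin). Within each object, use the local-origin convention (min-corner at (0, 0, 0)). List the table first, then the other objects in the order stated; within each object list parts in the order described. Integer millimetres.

translate([0, 0, 709]) cube([777, 522, 37]);
translate([75, 75, 0]) cylinder(h = 709, r = 26);
translate([702, 75, 0]) cylinder(h = 709, r = 26);
translate([75, 447, 0]) cylinder(h = 709, r = 26);
translate([702, 447, 0]) cylinder(h = 709, r = 26);
translate([-1333, 0, 0]) {
  cube([90, 154, 2143]);
  translate([993, 0, 0]) cube([90, 154, 2143]);
  translate([0, 0, 2143]) cube([1083, 154, 73]);
}
translate([252, 105, 746]) {
  translate([0, 0, 400]) cube([273, 312, 23]);
  translate([20, 20, 0]) cylinder(h = 400, r = 20);
  translate([253, 20, 0]) cylinder(h = 400, r = 20);
  translate([20, 292, 0]) cylinder(h = 400, r = 20);
  translate([253, 292, 0]) cylinder(h = 400, r = 20);
}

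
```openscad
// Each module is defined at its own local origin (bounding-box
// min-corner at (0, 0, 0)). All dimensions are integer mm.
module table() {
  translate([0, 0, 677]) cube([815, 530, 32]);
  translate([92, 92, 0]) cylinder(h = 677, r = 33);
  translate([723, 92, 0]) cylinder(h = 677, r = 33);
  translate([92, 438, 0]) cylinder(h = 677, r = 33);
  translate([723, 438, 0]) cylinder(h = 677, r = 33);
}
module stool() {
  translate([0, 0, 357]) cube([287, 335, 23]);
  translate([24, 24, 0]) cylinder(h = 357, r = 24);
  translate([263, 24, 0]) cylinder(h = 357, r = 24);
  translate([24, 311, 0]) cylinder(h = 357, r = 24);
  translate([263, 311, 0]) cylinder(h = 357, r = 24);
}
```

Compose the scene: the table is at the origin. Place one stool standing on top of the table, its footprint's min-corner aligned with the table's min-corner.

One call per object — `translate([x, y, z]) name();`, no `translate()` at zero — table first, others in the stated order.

table();
translate([0, 0, 709]) stool();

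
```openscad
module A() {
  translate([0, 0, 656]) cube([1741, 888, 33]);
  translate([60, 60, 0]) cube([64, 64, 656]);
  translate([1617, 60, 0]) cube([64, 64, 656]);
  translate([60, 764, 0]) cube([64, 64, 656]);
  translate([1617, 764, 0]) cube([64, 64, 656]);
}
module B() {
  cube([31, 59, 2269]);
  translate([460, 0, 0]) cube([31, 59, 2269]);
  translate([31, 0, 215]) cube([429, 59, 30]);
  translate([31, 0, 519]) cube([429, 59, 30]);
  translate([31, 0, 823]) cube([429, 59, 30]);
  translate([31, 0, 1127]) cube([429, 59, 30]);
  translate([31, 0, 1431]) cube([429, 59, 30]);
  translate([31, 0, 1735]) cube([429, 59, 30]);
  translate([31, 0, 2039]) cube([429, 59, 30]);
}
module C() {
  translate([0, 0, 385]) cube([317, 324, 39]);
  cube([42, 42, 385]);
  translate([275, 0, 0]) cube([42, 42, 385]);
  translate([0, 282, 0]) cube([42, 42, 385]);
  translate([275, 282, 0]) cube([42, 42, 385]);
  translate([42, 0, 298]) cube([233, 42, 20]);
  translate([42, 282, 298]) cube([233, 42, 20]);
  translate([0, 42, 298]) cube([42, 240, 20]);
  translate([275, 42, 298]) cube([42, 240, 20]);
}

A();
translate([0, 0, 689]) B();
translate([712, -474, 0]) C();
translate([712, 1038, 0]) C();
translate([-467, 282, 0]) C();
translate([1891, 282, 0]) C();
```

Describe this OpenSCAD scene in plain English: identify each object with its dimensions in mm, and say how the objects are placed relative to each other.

A is a table with a 1741×888 mm rectangular top, 33 mm thick, top surface at z = 689 mm, supported by four 64×64 mm square legs, each inset 60 mm from the nearest pair of top edges, running from the floor.

B is a straight ladder. Two 31×59 mm vertical rails, 2269 mm tall, stand 491 mm apart (outside-to-outside) with their front faces coplanar on the −y side. 7 rungs, each 59 mm deep and 30 mm tall, span between the inner faces of the rails, front faces flush with the rails. The lowest rung's underside is at z = 215 mm and rungs are spaced 304 mm apart (underside to underside).

C is a four-legged stool. The seat is a 317×324×39 mm slab whose top surface is at z = 424 mm; four square legs, each 42×42 mm in cross-section, run from the floor (z = 0) to the underside of the seat, each flush with a corner of the seat. Four stretchers, 42 mm wide and 20 mm tall, connect adjacent legs with their undersides at z = 298 mm, each running between the inner faces of the legs it joins and aligned with the legs' outer faces on the other axis.

The ladder is on top of the table. Four stools sit around the table at the −y, +y, −x, +x sides.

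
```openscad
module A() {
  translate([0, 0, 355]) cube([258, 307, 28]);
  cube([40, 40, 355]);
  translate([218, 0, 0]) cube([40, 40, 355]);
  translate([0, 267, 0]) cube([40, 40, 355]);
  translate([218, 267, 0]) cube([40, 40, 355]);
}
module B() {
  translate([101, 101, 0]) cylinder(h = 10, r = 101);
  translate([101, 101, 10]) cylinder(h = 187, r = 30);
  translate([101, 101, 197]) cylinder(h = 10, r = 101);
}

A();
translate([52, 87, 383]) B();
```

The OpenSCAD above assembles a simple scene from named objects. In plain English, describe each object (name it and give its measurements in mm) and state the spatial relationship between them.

A is a four-legged stool. The seat is a 258×307×28 mm slab whose top surface is at z = 383 mm; four square legs, each 40×40 mm in cross-section, run from the floor (z = 0) to the underside of the seat, each flush with a corner of the seat.

B is a spool: two coaxial disc flanges of radius 101 mm and thickness 10 mm, joined by a core cylinder of radius 30 mm and height 187 mm. The lower flange rests on z = 0 and the three cylinders share a vertical axis.

The spool is on top of the stool.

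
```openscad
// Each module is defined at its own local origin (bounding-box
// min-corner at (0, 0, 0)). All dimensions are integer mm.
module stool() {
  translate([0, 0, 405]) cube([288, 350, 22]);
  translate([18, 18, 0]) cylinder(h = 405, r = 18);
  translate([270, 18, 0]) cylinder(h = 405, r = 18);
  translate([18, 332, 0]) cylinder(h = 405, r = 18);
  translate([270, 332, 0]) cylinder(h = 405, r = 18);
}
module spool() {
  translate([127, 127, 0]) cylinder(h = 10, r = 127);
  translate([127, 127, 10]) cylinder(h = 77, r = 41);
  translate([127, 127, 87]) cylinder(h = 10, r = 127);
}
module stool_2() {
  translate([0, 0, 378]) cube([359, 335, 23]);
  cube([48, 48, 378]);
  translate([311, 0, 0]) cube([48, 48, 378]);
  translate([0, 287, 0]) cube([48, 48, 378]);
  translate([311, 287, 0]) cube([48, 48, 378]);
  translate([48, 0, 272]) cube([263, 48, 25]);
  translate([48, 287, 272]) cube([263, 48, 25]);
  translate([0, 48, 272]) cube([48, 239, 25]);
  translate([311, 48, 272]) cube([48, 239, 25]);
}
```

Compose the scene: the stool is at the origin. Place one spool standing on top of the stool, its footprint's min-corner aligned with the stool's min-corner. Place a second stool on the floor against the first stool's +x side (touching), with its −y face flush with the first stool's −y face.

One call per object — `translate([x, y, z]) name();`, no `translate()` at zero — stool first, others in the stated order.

stool();
translate([0, 0, 427]) spool();
translate([288, 0, 0]) stool_2();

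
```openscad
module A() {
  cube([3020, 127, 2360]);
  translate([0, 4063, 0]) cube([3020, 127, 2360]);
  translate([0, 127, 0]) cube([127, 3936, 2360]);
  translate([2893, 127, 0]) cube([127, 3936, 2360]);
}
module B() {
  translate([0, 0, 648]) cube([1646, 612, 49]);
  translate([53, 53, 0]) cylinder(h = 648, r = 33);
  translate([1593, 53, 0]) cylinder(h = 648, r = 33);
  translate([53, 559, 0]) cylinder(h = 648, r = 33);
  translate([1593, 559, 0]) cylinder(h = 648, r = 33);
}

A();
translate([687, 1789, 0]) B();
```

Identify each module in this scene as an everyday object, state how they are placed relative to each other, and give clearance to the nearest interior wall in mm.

Clearances: x = 560, y = 1662; minimum 560 mm.

A is a house frame. B is a table. The table sits inside the house frame, centred. The clearance to the nearest interior wall is 560 mm.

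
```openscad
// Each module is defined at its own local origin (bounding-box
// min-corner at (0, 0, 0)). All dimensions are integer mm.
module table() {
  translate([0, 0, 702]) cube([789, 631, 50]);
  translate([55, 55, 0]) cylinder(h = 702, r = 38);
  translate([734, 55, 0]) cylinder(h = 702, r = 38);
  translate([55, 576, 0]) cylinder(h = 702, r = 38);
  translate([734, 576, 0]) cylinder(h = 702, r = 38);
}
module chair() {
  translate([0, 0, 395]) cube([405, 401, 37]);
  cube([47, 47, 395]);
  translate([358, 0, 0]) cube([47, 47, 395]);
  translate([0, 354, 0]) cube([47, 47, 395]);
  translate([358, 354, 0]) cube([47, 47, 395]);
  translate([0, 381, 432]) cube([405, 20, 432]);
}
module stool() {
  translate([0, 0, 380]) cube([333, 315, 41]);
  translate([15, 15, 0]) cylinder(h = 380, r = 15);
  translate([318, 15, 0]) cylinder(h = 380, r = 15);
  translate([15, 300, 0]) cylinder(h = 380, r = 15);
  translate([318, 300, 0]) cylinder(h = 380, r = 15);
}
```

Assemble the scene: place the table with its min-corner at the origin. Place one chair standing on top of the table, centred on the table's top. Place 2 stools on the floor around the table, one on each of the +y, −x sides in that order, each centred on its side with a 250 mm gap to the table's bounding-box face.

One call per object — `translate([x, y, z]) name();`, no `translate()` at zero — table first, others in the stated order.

table();
translate([192, 115, 752]) chair();
translate([228, 881, 0]) stool();
translate([-583, 158, 0]) stool();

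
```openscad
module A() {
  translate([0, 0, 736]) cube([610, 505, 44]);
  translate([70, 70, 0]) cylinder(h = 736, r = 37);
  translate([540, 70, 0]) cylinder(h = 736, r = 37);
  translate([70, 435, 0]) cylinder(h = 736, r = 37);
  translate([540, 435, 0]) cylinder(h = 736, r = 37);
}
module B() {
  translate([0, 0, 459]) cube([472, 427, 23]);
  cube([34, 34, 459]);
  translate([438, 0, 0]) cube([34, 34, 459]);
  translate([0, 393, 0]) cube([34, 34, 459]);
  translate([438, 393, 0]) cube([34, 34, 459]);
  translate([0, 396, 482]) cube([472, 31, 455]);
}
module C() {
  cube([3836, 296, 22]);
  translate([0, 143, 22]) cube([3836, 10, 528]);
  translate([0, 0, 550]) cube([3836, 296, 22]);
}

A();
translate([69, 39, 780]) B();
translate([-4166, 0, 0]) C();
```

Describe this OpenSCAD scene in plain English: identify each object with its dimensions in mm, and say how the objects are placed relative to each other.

A is a table: top 610 mm (x) × 505 mm (y), 44 mm thick, upper face at z = 780 mm, on four round legs of 74 mm diameter, each leg's bounding box inset 33 mm from the nearest pair of top edges, running from z = 0 to the bottom of the top.

B is a chair: 472×427 mm seat, 23 mm thick, top at z = 482 mm, on four 34 mm square corner legs flush with the seat edges. A 31 mm thick backrest slab spans the full seat width, extending 455 mm above the seat top, its back face flush with the seat's +y edge.

C is an I-beam lying along x, 3836 mm long. Overall section height 572 mm. Two flanges 296 mm wide (y) and 22 mm thick, one on the floor and one at the top; a web 10 mm thick runs between them, centred on the flange width.

The chair is on top of the table, centred. The I-beam is on the floor beside the table on its −x side.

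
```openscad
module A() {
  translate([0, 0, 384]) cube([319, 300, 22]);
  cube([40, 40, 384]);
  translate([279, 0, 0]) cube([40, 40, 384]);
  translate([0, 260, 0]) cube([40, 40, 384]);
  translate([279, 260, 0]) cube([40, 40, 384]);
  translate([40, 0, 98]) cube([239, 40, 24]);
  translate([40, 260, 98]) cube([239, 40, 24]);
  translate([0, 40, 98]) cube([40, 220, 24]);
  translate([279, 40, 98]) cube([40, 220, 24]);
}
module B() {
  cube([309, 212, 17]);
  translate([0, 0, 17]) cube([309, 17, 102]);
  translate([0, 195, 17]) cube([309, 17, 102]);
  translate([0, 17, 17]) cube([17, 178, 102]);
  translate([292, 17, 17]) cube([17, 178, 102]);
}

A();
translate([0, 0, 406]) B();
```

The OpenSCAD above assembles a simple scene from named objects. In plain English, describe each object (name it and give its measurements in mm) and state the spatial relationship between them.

A is a simple wooden stool: a rectangular seat 319 mm (x) by 300 mm (y), 22 mm thick, top face at z = 406 mm, on four square legs, each 40×40 mm in cross-section. The legs rest on z = 0, each flush with a corner of the seat. Four stretchers, 40 mm wide and 24 mm tall, connect adjacent legs with their undersides at z = 98 mm, each running between the inner faces of the legs it joins and aligned with the legs' outer faces on the other axis.

B is an open-topped rectangular box: outside dimensions 309×212×119 mm, with a uniform wall and base thickness of 17 mm. The base is a full 309×212 slab on the floor; four walls sit on top of the base. The front and back walls (the −y and +y sides) span the full width; the two side walls fit between them.

The open box is on top of the stool.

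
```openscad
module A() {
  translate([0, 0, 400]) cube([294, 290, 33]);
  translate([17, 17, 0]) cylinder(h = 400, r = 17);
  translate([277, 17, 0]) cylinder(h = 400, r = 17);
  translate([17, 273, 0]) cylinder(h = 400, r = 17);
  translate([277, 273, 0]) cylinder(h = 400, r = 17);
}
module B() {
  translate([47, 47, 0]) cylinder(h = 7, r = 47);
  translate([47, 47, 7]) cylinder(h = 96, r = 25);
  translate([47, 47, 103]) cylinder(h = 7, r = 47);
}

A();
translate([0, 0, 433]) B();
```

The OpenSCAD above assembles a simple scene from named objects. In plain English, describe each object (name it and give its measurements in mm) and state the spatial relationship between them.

A is a four-legged stool. The seat is 294×290 mm, 33 mm thick, top at z = 433 mm. It stands on four round legs, each 34 mm in diameter, from z = 0 to the seat underside, each leg's axis is inset half a diameter from the nearest pair of seat edges (so the leg's bounding box is flush with the corner).

B is a spool: two coaxial disc flanges of radius 47 mm and thickness 7 mm, joined by a core cylinder of radius 25 mm and height 96 mm. The lower flange rests on z = 0 and the three cylinders share a vertical axis.

The spool is on top of the stool.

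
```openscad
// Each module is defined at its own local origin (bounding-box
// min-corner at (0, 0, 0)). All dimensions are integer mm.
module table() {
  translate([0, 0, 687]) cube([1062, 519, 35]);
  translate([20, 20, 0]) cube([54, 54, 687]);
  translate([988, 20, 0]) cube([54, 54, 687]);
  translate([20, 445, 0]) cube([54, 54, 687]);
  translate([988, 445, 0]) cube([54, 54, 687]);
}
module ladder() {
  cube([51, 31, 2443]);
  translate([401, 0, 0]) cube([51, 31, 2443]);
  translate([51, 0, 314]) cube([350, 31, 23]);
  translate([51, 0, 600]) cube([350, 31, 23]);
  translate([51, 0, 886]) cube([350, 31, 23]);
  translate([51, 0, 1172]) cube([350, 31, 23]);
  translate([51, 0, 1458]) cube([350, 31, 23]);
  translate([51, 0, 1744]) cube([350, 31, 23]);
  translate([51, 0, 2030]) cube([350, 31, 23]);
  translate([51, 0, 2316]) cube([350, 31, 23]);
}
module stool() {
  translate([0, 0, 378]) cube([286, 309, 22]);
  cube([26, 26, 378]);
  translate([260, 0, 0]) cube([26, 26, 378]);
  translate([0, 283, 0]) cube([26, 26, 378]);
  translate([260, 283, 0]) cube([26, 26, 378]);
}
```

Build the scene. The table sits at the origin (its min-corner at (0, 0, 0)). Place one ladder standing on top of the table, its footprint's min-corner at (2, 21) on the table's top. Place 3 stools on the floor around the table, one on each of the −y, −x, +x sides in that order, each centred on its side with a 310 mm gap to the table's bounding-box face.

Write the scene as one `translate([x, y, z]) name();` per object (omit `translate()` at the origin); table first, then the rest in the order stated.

table();
translate([2, 21, 722]) ladder();
translate([388, -619, 0]) stool();
translate([-596, 105, 0]) stool();
translate([1372, 105, 0]) stool();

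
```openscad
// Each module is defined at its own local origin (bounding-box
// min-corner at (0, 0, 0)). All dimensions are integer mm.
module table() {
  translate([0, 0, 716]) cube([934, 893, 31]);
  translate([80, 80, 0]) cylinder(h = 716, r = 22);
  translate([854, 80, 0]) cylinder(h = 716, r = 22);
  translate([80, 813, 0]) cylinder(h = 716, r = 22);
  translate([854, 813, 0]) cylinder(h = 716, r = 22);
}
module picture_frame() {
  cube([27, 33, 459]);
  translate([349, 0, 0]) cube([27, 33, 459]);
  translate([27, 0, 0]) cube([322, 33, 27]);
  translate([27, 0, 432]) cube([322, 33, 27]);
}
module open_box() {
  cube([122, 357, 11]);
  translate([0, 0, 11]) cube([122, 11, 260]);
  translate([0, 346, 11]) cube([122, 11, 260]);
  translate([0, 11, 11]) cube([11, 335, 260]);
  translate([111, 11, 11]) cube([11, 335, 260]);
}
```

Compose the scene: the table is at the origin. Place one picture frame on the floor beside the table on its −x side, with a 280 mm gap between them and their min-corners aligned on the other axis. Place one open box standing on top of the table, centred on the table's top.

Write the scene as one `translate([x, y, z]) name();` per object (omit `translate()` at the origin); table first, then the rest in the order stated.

table();
translate([-656, 0, 0]) picture_frame();
translate([406, 268, 747]) open_box();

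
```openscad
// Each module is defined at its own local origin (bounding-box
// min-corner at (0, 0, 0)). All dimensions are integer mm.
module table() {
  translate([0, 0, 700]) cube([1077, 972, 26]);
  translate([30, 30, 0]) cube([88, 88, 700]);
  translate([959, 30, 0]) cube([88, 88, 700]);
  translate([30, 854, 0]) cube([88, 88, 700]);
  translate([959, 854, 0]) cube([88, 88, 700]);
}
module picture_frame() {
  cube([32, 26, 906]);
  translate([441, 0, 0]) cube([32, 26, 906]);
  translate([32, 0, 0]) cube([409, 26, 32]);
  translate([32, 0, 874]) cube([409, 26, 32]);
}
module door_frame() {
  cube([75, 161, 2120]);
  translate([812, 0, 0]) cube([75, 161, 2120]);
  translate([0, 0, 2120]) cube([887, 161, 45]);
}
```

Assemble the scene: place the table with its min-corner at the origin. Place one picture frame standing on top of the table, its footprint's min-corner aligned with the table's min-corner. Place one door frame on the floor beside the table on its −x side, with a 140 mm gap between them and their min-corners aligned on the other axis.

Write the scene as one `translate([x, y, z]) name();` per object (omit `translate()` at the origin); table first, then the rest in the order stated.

table();
translate([0, 0, 726]) picture_frame();
translate([-1027, 0, 0]) door_frame();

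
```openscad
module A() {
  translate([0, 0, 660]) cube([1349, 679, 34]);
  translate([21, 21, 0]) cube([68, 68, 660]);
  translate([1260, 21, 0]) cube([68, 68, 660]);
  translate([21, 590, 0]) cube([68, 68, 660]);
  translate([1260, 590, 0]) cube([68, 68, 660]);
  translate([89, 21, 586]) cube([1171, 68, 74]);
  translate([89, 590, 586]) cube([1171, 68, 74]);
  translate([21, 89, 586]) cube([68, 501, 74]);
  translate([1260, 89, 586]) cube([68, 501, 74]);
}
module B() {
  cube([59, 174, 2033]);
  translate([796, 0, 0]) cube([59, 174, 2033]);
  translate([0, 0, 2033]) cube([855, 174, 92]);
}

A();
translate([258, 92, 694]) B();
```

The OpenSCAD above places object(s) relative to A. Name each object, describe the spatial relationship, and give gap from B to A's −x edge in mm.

A is a table. B is a door frame. The door frame is on top of the table. The gap from the door frame to the table's −x edge is 258 mm.

The door frame's min-x is at 258; the table's min-x is 0; gap = 258 mm.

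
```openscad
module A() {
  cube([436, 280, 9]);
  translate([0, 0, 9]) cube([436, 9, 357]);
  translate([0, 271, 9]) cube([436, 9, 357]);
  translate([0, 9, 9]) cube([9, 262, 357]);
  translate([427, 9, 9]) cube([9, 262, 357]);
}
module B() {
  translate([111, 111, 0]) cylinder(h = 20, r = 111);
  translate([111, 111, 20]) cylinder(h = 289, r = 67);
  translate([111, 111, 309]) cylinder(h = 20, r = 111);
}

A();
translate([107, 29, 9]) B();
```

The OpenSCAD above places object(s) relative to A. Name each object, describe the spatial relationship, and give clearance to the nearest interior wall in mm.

Clearances: x = 98, y = 20; minimum 20 mm.

A is an open box. B is a spool. The spool sits inside the open box, centred. The clearance to the nearest interior wall is 20 mm.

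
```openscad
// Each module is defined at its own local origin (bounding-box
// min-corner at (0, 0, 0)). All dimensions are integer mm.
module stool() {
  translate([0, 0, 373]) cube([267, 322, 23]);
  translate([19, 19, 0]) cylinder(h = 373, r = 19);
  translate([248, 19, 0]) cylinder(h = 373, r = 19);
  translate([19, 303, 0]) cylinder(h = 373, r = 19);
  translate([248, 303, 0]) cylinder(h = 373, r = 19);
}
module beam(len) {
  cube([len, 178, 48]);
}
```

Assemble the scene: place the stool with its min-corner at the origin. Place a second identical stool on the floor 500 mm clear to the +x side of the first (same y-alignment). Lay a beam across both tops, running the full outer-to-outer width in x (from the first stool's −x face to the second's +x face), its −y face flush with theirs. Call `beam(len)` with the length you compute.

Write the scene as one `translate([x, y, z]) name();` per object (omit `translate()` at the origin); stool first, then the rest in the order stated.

stool();
translate([767, 0, 0]) stool();
translate([0, 0, 396]) beam(1034);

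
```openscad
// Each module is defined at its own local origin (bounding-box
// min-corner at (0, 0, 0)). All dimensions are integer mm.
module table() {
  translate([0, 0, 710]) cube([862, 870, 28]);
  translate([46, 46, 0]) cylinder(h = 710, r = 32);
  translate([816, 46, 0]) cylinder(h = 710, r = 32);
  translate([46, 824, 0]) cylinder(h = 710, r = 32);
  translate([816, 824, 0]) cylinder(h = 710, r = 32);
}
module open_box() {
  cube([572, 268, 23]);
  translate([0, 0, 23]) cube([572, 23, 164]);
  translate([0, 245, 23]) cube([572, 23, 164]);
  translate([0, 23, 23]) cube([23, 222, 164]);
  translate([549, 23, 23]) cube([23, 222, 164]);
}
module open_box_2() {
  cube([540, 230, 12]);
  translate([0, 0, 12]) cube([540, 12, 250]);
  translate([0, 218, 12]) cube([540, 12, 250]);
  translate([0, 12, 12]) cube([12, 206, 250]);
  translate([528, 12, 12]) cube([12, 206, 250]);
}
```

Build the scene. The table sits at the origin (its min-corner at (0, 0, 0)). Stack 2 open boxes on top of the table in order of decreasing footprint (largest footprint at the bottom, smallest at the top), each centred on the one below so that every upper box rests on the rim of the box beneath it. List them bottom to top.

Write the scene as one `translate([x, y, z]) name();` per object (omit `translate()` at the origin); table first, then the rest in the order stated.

table();
translate([145, 301, 738]) open_box();
translate([161, 320, 925]) open_box_2();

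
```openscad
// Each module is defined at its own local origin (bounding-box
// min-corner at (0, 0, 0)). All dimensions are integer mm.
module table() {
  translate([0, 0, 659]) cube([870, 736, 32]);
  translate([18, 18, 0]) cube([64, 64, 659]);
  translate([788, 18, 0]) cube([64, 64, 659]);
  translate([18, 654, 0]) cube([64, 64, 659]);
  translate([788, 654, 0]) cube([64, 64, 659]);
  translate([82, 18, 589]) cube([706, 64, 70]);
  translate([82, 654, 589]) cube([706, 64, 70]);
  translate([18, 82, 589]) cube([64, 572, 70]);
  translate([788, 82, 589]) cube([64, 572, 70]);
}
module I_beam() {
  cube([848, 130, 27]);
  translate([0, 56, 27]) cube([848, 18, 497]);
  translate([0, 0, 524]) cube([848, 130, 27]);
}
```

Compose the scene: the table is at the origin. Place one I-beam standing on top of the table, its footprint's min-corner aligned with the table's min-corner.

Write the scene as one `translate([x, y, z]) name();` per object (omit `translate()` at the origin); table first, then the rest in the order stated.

table();
translate([0, 0, 691]) I_beam();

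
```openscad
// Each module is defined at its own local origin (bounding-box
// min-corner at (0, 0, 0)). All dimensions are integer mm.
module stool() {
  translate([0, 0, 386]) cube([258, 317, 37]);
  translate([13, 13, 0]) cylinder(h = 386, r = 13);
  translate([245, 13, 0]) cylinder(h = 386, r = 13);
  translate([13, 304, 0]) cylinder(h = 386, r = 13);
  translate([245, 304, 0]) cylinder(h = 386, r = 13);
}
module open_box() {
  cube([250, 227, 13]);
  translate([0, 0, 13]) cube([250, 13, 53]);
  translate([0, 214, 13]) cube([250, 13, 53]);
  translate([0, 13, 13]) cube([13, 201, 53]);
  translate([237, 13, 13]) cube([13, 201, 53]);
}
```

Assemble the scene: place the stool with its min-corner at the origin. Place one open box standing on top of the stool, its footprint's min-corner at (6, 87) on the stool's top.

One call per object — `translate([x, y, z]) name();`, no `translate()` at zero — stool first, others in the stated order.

stool();
translate([6, 87, 423]) open_box();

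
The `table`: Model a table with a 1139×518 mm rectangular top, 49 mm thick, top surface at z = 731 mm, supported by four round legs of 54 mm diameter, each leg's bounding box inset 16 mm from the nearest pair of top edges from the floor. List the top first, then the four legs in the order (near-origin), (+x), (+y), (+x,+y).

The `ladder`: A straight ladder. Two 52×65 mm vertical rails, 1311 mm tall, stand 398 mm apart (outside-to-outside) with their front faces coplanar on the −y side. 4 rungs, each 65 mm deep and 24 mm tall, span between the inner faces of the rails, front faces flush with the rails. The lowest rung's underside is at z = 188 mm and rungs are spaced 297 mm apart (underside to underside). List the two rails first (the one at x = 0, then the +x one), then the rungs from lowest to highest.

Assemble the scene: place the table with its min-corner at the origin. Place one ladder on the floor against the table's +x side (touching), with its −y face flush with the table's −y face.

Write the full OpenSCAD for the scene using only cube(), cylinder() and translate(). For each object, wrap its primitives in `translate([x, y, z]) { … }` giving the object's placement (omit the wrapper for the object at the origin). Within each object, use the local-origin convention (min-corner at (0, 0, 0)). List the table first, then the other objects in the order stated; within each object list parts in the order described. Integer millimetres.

translate([0, 0, 682]) cube([1139, 518, 49]);
translate([43, 43, 0]) cylinder(h = 682, r = 27);
translate([1096, 43, 0]) cylinder(h = 682, r = 27);
translate([43, 475, 0]) cylinder(h = 682, r = 27);
translate([1096, 475, 0]) cylinder(h = 682, r = 27);
translate([1139, 0, 0]) {
  cube([52, 65, 1311]);
  translate([346, 0, 0]) cube([52, 65, 1311]);
  translate([52, 0, 188]) cube([294, 65, 24]);
  translate([52, 0, 485]) cube([294, 65, 24]);
  translate([52, 0, 782]) cube([294, 65, 24]);
  translate([52, 0, 1079]) cube([294, 65, 24]);
}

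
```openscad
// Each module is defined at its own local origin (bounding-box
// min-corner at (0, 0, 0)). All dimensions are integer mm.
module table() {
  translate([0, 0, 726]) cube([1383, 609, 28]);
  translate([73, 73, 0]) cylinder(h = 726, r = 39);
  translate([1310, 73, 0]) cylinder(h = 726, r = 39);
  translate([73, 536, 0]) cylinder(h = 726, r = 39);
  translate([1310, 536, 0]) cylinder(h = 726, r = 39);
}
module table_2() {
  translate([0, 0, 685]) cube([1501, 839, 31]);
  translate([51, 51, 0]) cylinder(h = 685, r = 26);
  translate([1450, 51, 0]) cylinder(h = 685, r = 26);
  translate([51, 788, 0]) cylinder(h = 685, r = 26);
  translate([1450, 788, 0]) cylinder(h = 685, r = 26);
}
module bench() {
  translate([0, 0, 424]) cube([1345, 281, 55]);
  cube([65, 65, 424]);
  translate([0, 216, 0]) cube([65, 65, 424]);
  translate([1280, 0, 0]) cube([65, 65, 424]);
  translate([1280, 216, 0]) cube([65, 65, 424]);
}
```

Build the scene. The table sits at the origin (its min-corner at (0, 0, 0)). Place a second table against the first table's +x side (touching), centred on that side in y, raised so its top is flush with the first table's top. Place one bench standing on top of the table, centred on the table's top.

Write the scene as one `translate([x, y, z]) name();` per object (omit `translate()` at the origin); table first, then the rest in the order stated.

table();
translate([1383, -115, 38]) table_2();
translate([19, 164, 754]) bench();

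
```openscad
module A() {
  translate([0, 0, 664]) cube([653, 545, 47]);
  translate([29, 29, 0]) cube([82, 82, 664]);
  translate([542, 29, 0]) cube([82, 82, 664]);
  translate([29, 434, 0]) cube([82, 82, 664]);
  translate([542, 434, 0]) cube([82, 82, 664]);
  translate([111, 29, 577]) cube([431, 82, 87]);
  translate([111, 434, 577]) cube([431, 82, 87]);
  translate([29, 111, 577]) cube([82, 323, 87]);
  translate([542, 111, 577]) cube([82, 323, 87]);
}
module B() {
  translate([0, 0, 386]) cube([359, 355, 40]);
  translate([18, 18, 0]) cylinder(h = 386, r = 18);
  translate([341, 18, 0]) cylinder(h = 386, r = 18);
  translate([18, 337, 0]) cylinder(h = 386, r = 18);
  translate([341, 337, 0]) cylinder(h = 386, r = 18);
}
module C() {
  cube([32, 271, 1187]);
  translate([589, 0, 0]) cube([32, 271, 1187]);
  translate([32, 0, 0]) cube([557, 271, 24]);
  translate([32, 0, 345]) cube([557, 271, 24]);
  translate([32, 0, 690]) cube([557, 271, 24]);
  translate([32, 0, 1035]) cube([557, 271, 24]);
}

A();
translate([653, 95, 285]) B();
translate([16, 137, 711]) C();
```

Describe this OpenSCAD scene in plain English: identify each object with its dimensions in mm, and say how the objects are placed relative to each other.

A is a rectangular dining table. The top is 653×545×47 mm with its upper surface at z = 711 mm. It stands on four 82×82 mm square legs, each inset 29 mm from the nearest pair of top edges, running from the floor to the underside of the top. Four apron rails, 82 mm thick and 87 mm tall, run between adjacent legs with their top edges flush with the underside of the top and their outer faces flush with the legs' outer faces.

B is a simple wooden stool: a rectangular seat 359 mm (x) by 355 mm (y), 40 mm thick, top face at z = 426 mm, on four round legs, each 36 mm in diameter. The legs rest on z = 0, each leg's axis is inset half a diameter from the nearest pair of seat edges (so the leg's bounding box is flush with the corner).

C is a bookshelf 621 mm wide overall, 271 mm deep and 1187 mm tall. The two sides are 32 mm thick vertical panels. 4 horizontal shelves of 24 mm thickness span between the inner faces of the sides; the lowest shelf sits on the floor and shelves are stacked with a clear vertical gap of 321 mm between each pair.

The stool is beside the table with their tops flush at z = 711. The bookshelf is on top of the table, centred.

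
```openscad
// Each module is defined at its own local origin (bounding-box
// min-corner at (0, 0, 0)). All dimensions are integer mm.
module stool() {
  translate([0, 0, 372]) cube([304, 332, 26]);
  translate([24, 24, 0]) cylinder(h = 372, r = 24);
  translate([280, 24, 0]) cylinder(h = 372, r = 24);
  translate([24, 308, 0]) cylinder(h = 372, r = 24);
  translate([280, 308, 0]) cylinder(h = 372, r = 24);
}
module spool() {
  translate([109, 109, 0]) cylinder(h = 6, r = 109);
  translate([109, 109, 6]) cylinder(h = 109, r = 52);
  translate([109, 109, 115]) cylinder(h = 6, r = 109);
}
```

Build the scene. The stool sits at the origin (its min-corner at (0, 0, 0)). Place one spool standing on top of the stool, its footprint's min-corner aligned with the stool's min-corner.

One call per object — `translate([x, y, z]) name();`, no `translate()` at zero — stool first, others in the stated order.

stool();
translate([0, 0, 398]) spool();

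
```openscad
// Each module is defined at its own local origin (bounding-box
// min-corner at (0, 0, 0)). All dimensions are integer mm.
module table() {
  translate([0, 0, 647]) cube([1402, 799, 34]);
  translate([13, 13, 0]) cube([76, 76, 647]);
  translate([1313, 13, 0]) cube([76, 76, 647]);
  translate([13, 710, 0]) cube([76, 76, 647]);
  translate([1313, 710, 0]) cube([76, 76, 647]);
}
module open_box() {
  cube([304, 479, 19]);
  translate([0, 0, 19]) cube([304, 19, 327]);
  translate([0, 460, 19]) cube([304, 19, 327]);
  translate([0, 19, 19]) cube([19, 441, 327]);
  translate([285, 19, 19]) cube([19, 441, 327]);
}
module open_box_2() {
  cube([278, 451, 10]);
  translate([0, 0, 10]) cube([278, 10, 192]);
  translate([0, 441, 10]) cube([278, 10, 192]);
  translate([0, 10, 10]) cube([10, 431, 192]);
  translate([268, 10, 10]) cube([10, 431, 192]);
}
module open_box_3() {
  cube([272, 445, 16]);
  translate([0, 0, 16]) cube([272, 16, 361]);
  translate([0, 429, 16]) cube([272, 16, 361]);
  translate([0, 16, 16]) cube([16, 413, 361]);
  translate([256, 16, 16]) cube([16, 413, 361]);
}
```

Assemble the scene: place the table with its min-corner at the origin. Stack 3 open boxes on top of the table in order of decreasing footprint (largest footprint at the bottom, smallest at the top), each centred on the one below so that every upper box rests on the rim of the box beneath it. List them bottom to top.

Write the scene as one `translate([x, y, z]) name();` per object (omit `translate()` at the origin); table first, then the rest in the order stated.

table();
translate([549, 160, 681]) open_box();
translate([562, 174, 1027]) open_box_2();
translate([565, 177, 1229]) open_box_3();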